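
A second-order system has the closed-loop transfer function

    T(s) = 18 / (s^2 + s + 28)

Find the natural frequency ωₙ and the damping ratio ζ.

ωₙ ≈ 5.292 rad/s, ζ ≈ 0.09449

Compare the denominator to the standard form s^2 + 2ζωₙs + ωₙ².
ωₙ² = 28, so ωₙ = √28 ≈ 5.292 rad/s.
2ζωₙ = 1, so ζ = 1/(2·√28) ≈ 0.09449.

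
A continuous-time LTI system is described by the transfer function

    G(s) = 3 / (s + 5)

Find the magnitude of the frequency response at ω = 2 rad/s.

|G(j2)| ≈ 0.5571

Substitute s = j2: numerator = 3, denominator = 5 + j2.
|G(j2)| = |3| / |5 + j2| = 3 / 5.3852 ≈ 0.5571.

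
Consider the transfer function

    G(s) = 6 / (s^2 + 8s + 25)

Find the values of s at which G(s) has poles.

s = -4 ± 3j

The poles are the roots of the denominator s^2 + 8s + 25 = 0.
Using the quadratic formula: s = (-8 ± √(-36))/2 = -4 ± 3j.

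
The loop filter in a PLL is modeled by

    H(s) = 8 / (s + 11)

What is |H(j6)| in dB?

|H(j6)|_dB ≈ -3.90 dB

Substitute s = j6: numerator = 8, denominator = 11 + j6.
|H(j6)| = |8| / |11 + j6| = 8 / 12.530 ≈ 0.6385.
In decibels: 20·log₁₀(0.6385) ≈ -3.90 dB.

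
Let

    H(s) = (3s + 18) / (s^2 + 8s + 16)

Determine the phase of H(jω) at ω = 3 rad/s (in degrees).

∠H(j3) ≈ -47.17°

At s = j3: numerator = 18 + j9, denominator = 7 + j24.
∠H = ∠num − ∠den = 26.565° − (73.740°) = -47.17°.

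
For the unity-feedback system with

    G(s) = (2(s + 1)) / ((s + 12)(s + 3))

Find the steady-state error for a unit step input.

e_ss = 0.9474

G(s) has no poles at the origin.
This is a Type 0 system. Kp = lim_{s→0} G(s) = 2/36 = 1/18.
e_ss = 1/(1 + Kp) = 1/(1 + 1/18) = 18/19 ≈ 0.9474.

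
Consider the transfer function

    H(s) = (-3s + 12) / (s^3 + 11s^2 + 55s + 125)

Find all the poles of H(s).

The poles are the roots of the denominator s^3 + 11s^2 + 55s + 125 = 0.
Trying s = -5: the polynomial evaluates to 0, so (s + 5) is a factor.
Dividing out leaves s^2 + 6s + 25 = 0.
The quadratic formula then gives s = -3 ± 4j.

s = -3 ± 4j, -5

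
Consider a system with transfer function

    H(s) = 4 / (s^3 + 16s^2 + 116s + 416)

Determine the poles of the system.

s = -8, -4 + 6j, -4 - 6j

The poles are the roots of the denominator s^3 + 16s^2 + 116s + 416 = 0.
Trying s = -8: the polynomial evaluates to 0, so (s + 8) is a factor.
Dividing out leaves s^2 + 8s + 52 = 0.
The quadratic formula then gives s = -4 ± 6j.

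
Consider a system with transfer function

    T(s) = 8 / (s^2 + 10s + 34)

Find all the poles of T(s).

The poles are the roots of the denominator s^2 + 10s + 34 = 0.
Using the quadratic formula: s = (-10 ± √(-36))/2 = -5 ± 3j.

s = -5 ± 3j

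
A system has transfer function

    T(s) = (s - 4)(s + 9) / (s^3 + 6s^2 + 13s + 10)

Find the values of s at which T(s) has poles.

The poles are the roots of the denominator s^3 + 6s^2 + 13s + 10 = 0.
Trying s = -2: the polynomial evaluates to 0, so (s + 2) is a factor.
Dividing out leaves s^2 + 4s + 5 = 0.
The quadratic formula then gives s = -2 ± 1j.

s = -2, -2 + j, -2 - j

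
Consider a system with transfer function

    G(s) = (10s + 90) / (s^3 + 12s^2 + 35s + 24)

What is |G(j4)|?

|G(j4)| ≈ 0.5341

Substitute s = j4: numerator = 90 + j40, denominator = -168 + j76.
|G(j4)| = |90 + j40| / |-168 + j76| = 98.489 / 184.39 ≈ 0.5341.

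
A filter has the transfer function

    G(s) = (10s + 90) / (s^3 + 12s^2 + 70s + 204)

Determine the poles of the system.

s = -3 ± 5j, -6

The poles are the roots of the denominator s^3 + 12s^2 + 70s + 204 = 0.
Trying s = -6: the polynomial evaluates to 0, so (s + 6) is a factor.
Dividing out leaves s^2 + 6s + 34 = 0.
The quadratic formula then gives s = -3 ± 5j.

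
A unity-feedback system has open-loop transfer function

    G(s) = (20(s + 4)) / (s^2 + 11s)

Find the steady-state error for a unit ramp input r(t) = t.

e_ss = 0.1375

G(s) has one pole at the origin.
This is a Type 1 system. Kv = lim_{s→0} s·G(s) = 80/11.
e_ss = 1/Kv = 1/(80/11) = 11/80 ≈ 0.1375.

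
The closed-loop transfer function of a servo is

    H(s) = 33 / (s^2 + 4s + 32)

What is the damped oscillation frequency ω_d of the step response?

ω_d ≈ 5.292 rad/s

Comparing s^2 + 4s + 32 to s^2 + 2ζωₙs + ωₙ²: ωₙ = √32 ≈ 5.657 rad/s and ζ = 4/(2·√32) ≈ 0.3536.
ζωₙ = 4/2 = 2, so ω_d = ωₙ√(1−ζ²) = √(ωₙ² − (ζωₙ)²) = √(32 − 2²) = √28 ≈ 5.292 rad/s.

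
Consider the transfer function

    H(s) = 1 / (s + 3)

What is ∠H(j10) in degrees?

∠H(j10) ≈ -73.30°

At s = j10: numerator = 1, denominator = 3 + j10.
∠H = ∠num − ∠den = 0° − (73.301°) = -73.30°.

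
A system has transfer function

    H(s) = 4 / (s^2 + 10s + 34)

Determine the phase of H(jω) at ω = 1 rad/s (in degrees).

∠H(j1) ≈ -16.86°

At s = j1: numerator = 4, denominator = 33 + j10.
∠H = ∠num − ∠den = 0° − (16.858°) = -16.86°.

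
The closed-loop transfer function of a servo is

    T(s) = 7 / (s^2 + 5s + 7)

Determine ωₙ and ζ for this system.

ωₙ ≈ 2.646 rad/s, ζ ≈ 0.9449

Compare the denominator to the standard form s^2 + 2ζωₙs + ωₙ².
ωₙ² = 7, so ωₙ = √7 ≈ 2.646 rad/s.
2ζωₙ = 5, so ζ = 5/(2·√7) ≈ 0.9449.
With ζ = 0.9449 the response is underdamped.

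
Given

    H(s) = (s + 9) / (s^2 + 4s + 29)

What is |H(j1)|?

Substitute s = j1: numerator = 9 + j1, denominator = 28 + j4.
|H(j1)| = |9 + j1| / |28 + j4| = 9.0554 / 28.284 ≈ 0.3202.

|H(j1)| ≈ 0.3202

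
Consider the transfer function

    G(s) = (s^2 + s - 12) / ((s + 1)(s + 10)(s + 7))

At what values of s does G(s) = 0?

Set the numerator to zero: s^2 + s - 12 = 0.
Factoring: (s + 4)(s - 3) = 0.

s = -4, 3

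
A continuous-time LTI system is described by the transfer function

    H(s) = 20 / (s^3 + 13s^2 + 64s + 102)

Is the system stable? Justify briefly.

stable

The denominator s^3 + 13s^2 + 64s + 102 factors as (s^2 + 10s + 34)(s + 3), giving poles at s = -5 + 3j, -5 - 3j, -3.
Since all poles lie strictly in the left half-plane, the system is stable.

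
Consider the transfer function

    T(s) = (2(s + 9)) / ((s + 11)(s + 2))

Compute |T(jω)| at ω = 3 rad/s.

Substitute s = j3: numerator = 18 + j6, denominator = 13 + j39.
|T(j3)| = |18 + j6| / |13 + j39| = 18.974 / 41.110 ≈ 0.4615.

|T(j3)| ≈ 0.4615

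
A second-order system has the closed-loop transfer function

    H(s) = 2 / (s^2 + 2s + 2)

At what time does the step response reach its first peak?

t_p ≈ 3.142 s

Comparing s^2 + 2s + 2 to s^2 + 2ζωₙs + ωₙ²: ωₙ = √2 ≈ 1.414 rad/s and ζ = 2/(2·√2) ≈ 0.7071.
ζωₙ = 2/2 = 1, so ω_d = ωₙ√(1−ζ²) = √(ωₙ² − (ζωₙ)²) = √(2 − 1²) = √1 = 1 rad/s.
t_p = π/ω_d = π/1 ≈ 3.142 s.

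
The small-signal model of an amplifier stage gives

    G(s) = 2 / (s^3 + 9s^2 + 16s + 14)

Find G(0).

Set s = 0: G(0) = (2) / (14) = 1/7.

G(0) = 1/7 ≈ 0.1429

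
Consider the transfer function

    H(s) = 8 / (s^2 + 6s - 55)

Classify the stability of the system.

unstable

The denominator s^2 + 6s - 55 factors as (s - 5)(s + 11), giving poles at s = 5, -11.
Since the pole(s) at s = 5 lie in the right half-plane, the system is unstable.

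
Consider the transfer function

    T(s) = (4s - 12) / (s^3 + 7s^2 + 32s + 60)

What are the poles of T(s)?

The poles are the roots of the denominator s^3 + 7s^2 + 32s + 60 = 0.
Trying s = -3: the polynomial evaluates to 0, so (s + 3) is a factor.
Dividing out leaves s^2 + 4s + 20 = 0.
The quadratic formula then gives s = -2 ± 4j.

s = -2 ± 4j, -3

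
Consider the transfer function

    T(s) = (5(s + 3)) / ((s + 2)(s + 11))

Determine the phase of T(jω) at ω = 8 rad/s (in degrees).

∠T(j8) ≈ -42.55°

At s = j8: numerator = 15 + j40, denominator = -42 + j104.
∠T = ∠num − ∠den = 69.444° − (111.99°) = -42.55°.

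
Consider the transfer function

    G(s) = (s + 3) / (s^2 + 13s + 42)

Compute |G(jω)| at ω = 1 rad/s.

|G(j1)| ≈ 0.07352

Substitute s = j1: numerator = 3 + j1, denominator = 41 + j13.
|G(j1)| = |3 + j1| / |41 + j13| = 3.1623 / 43.012 ≈ 0.07352.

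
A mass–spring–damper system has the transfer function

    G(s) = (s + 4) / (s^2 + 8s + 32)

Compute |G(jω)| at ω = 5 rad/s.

Substitute s = j5: numerator = 4 + j5, denominator = 7 + j40.
|G(j5)| = |4 + j5| / |7 + j40| = 6.4031 / 40.608 ≈ 0.1577.

|G(j5)| ≈ 0.1577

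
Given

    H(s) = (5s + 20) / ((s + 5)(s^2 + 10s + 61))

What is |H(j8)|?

|H(j8)| ≈ 0.05921

Substitute s = j8: numerator = 20 + j40, denominator = -655 + j376.
|H(j8)| = |20 + j40| / |-655 + j376| = 44.721 / 755.25 ≈ 0.05921.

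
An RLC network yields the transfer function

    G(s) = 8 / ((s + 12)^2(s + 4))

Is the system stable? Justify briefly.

The poles can be read from the denominator factors: s = -12, -12, -4.
Since all poles lie strictly in the left half-plane, the system is stable.

stable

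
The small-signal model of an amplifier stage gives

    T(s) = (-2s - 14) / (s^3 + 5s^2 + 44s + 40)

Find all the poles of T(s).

The poles are the roots of the denominator s^3 + 5s^2 + 44s + 40 = 0.
Trying s = -1: the polynomial evaluates to 0, so (s + 1) is a factor.
Dividing out leaves s^2 + 4s + 40 = 0.
The quadratic formula then gives s = -2 ± 6j.

s = -2 ± 6j, -1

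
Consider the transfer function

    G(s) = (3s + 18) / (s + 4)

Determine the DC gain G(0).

Set s = 0: G(0) = (18) / (4) = 9/2.

G(0) = 9/2 ≈ 4.500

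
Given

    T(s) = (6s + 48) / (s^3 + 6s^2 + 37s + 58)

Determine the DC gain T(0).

T(0) = 24/29 ≈ 0.8276

Set s = 0: T(0) = (48) / (58) = 24/29.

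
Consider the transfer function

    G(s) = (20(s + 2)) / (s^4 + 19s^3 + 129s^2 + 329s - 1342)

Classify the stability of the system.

unstable

The denominator s^4 + 19s^3 + 129s^2 + 329s - 1342 factors as (s + 11)(s^2 + 10s + 61)(s - 2), giving poles at s = -11, -5 ± 6j, 2.
Since the pole(s) at s = 2 lie in the right half-plane, the system is unstable.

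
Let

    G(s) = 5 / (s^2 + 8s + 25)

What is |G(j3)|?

Substitute s = j3: numerator = 5, denominator = 16 + j24.
|G(j3)| = |5| / |16 + j24| = 5 / 28.844 ≈ 0.1733.

|G(j3)| ≈ 0.1733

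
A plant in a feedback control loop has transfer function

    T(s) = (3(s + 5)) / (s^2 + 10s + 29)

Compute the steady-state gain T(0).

T(0) = 15/29 ≈ 0.5172

Set s = 0: T(0) = (15) / (29) = 15/29.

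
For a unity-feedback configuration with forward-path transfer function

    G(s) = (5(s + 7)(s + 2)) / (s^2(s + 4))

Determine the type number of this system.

The denominator has 2 factors of s at the origin (free integrators), so this is a Type 2 system.

Type 2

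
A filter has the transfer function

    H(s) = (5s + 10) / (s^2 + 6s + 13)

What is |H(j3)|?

|H(j3)| ≈ 0.9777

Substitute s = j3: numerator = 10 + j15, denominator = 4 + j18.
|H(j3)| = |10 + j15| / |4 + j18| = 18.028 / 18.439 ≈ 0.9777.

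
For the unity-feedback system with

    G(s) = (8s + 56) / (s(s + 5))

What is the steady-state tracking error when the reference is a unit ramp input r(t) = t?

e_ss = 0.08929

G(s) has one pole at the origin.
This is a Type 1 system. Kv = lim_{s→0} s·G(s) = 56/5.
e_ss = 1/Kv = 1/(56/5) = 5/56 ≈ 0.08929.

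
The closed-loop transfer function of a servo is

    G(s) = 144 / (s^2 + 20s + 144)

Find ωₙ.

Compare the denominator to the standard form s^2 + 2ζωₙs + ωₙ².
ωₙ² = 144, so ωₙ = 12 rad/s.

ωₙ = 12 rad/s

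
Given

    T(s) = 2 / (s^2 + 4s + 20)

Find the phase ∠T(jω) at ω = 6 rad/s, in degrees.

∠T(j6) ≈ -123.7°

At s = j6: numerator = 2, denominator = -16 + j24.
∠T = ∠num − ∠den = 0° − (123.69°) = -123.7°.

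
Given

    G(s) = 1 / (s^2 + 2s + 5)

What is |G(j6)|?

|G(j6)| ≈ 0.03008

Substitute s = j6: numerator = 1, denominator = -31 + j12.
|G(j6)| = |1| / |-31 + j12| = 1 / 33.242 ≈ 0.03008.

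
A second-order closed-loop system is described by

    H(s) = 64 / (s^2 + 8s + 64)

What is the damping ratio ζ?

ζ = 0.5

Compare the denominator to the standard form s^2 + 2ζωₙs + ωₙ².
ωₙ² = 64, so ωₙ = 8 rad/s.
2ζωₙ = 8, so ζ = 8/(2·8) = 0.5.
With ζ = 0.5 the response is underdamped.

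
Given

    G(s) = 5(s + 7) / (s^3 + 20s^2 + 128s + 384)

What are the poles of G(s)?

The poles are the roots of the denominator s^3 + 20s^2 + 128s + 384 = 0.
Trying s = -12: the polynomial evaluates to 0, so (s + 12) is a factor.
Dividing out leaves s^2 + 8s + 32 = 0.
The quadratic formula then gives s = -4 ± 4j.

s = -4 + 4j, -4 - 4j, -12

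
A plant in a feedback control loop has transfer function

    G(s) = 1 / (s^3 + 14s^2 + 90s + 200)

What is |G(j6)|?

|G(j6)| ≈ 0.002251

Substitute s = j6: numerator = 1, denominator = -304 + j324.
|G(j6)| = |1| / |-304 + j324| = 1 / 444.29 ≈ 0.002251.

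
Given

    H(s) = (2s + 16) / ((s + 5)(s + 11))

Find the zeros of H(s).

Set the numerator to zero: 2s + 16 = 0, i.e. 2·(s + 8) = 0.
So s = -8.

s = -8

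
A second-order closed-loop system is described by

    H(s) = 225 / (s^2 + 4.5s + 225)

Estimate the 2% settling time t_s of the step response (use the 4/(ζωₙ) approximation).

Comparing s^2 + 4.5s + 225 to s^2 + 2ζωₙs + ωₙ²: ωₙ = 15 rad/s and ζ = 4.5/(2·15) = 0.15.
ζωₙ = 4.5/2 = 2.25, so t_s ≈ 4/(ζωₙ) = 4/2.25 ≈ 1.778 s.

t_s ≈ 1.778 s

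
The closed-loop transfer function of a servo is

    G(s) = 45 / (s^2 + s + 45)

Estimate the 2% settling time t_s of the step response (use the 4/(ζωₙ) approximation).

Comparing s^2 + s + 45 to s^2 + 2ζωₙs + ωₙ²: ωₙ = √45 ≈ 6.708 rad/s and ζ = 1/(2·√45) ≈ 0.07454.
ζωₙ = 1/2 = 0.5, so t_s ≈ 4/(ζωₙ) = 4/0.5 = 8 s.

t_s ≈ 8 s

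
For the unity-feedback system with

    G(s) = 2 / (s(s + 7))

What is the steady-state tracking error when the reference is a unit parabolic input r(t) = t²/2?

e_ss = ∞

G(s) has one pole at the origin.
This is a Type 1 system; Ka = lim_{s→0} s^2·G(s) = 0, so the steady-state error for a parabola input is infinite.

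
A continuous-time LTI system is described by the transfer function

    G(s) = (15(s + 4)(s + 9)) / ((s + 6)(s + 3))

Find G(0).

At s = 0 each factor (s + a) contributes a and each (s^2 + bs + c) contributes c.
G(0) = 15·(4) · (9) / ((6) · (3)) = 540/18 = 30.

G(0) = 30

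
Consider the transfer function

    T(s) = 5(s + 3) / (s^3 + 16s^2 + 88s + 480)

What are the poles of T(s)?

The poles are the roots of the denominator s^3 + 16s^2 + 88s + 480 = 0.
Trying s = -12: the polynomial evaluates to 0, so (s + 12) is a factor.
Dividing out leaves s^2 + 4s + 40 = 0.
The quadratic formula then gives s = -2 ± 6j.

s = -2 ± 6j, -12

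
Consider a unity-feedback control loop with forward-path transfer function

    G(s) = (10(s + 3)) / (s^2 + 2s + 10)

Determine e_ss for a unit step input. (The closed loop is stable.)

G(s) has no poles at the origin.
This is a Type 0 system. Kp = lim_{s→0} G(s) = 30/10 = 3.
e_ss = 1/(1 + Kp) = 1/(1 + 3) = 1/4 ≈ 0.2500.

e_ss = 0.2500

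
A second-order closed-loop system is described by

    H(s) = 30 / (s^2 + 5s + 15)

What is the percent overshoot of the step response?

%OS ≈ 7.03%

Comparing s^2 + 5s + 15 to s^2 + 2ζωₙs + ωₙ²: ωₙ = √15 ≈ 3.873 rad/s and ζ = 5/(2·√15) ≈ 0.6455.
%OS = 100·exp(−πζ/√(1−ζ²)) = 100·exp(−π·0.6455/√(1−0.6455²)) ≈ 7.03%.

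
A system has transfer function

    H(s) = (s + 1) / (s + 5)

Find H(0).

At s = 0 each factor (s + a) contributes a and each (s^2 + bs + c) contributes c.
H(0) = 1·(1) / ((5)) = 1/5 = 1/5.

H(0) = 1/5 ≈ 0.2000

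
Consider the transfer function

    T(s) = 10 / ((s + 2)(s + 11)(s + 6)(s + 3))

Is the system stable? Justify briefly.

stable

The poles can be read from the denominator factors: s = -2, -11, -6, -3.
Since all poles lie strictly in the left half-plane, the system is stable.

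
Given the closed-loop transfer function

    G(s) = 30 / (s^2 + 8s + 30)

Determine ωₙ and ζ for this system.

Compare the denominator to the standard form s^2 + 2ζωₙs + ωₙ².
ωₙ² = 30, so ωₙ = √30 ≈ 5.477 rad/s.
2ζωₙ = 8, so ζ = 8/(2·√30) ≈ 0.7303.
With ζ = 0.7303 the response is underdamped.

ωₙ ≈ 5.477 rad/s, ζ ≈ 0.7303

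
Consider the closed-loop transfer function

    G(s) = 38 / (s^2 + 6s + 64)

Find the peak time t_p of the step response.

Comparing s^2 + 6s + 64 to s^2 + 2ζωₙs + ωₙ²: ωₙ = 8 rad/s and ζ = 6/(2·8) = 0.375.
ζωₙ = 6/2 = 3, so ω_d = ωₙ√(1−ζ²) = √(ωₙ² − (ζωₙ)²) = √(64 − 3²) = √55 ≈ 7.416 rad/s.
t_p = π/ω_d = π/7.416 ≈ 0.4236 s.

t_p ≈ 0.4236 s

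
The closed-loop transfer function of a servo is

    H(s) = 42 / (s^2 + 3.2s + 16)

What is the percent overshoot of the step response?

%OS ≈ 25.4%

Comparing s^2 + 3.2s + 16 to s^2 + 2ζωₙs + ωₙ²: ωₙ = 4 rad/s and ζ = 3.2/(2·4) = 0.4.
%OS = 100·exp(−πζ/√(1−ζ²)) = 100·exp(−π·0.4/√(1−0.4²)) ≈ 25.4%.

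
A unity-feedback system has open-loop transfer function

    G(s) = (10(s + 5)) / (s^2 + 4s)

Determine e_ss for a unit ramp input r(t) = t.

e_ss = 0.08000

G(s) has one pole at the origin.
This is a Type 1 system. Kv = lim_{s→0} s·G(s) = 50/4 = 25/2.
e_ss = 1/Kv = 1/(25/2) = 2/25 ≈ 0.08000.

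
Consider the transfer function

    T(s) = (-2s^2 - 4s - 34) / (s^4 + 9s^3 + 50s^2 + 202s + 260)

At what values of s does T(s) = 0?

Set the numerator to zero: -2s^2 - 4s - 34 = 0, i.e. -2·(s^2 + 2s + 17) = 0.
Factoring: (s^2 + 2s + 17) = 0.

s = -1 + 4j, -1 - 4j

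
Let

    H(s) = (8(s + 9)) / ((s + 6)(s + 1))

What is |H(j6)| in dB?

|H(j6)|_dB ≈ 4.49 dB

Substitute s = j6: numerator = 72 + j48, denominator = -30 + j42.
|H(j6)| = |72 + j48| / |-30 + j42| = 86.533 / 51.614 ≈ 1.677.
In decibels: 20·log₁₀(1.677) ≈ 4.49 dB.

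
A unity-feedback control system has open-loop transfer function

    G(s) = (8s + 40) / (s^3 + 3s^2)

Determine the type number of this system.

Factor s from the denominator: s^3 + 3s^2 = s^2·(s + 3).
There are 2 poles at the origin, so the system is Type 2.

Type 2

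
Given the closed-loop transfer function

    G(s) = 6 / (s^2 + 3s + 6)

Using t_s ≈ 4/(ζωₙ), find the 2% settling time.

t_s ≈ 2.667 s

Comparing s^2 + 3s + 6 to s^2 + 2ζωₙs + ωₙ²: ωₙ = √6 ≈ 2.449 rad/s and ζ = 3/(2·√6) ≈ 0.6124.
ζωₙ = 3/2 = 1.5, so t_s ≈ 4/(ζωₙ) = 4/1.5 ≈ 2.667 s.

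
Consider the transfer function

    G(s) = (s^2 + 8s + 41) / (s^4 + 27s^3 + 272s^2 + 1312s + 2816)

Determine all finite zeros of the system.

Set the numerator to zero: s^2 + 8s + 41 = 0.
Factoring: (s^2 + 8s + 41) = 0.

s = -4 ± 5j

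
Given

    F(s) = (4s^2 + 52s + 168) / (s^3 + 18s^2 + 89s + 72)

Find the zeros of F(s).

Set the numerator to zero: 4s^2 + 52s + 168 = 0, i.e. 4·(s^2 + 13s + 42) = 0.
Factoring: (s + 7)(s + 6) = 0.

s = -7, -6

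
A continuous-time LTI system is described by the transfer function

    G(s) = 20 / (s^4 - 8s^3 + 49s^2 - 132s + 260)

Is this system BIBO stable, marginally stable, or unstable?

The denominator s^4 - 8s^3 + 49s^2 - 132s + 260 factors as (s^2 - 4s + 13)(s^2 - 4s + 20), giving poles at s = 2 ± 3j, 2 ± 4j.
Since the pole(s) at s = 2 ± 3j, 2 ± 4j lie in the right half-plane, the system is unstable.

unstable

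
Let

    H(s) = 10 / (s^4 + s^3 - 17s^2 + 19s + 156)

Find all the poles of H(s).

The poles are the roots of the denominator s^4 + s^3 - 17s^2 + 19s + 156 = 0.
Trying s = -4: the polynomial evaluates to 0, so (s + 4) is a factor.
Dividing out leaves s^3 - 3s^2 - 5s + 39 = 0.
This factors further as (s^2 - 6s + 13)(s + 3) = 0.

s = 3 ± 2j, -4, -3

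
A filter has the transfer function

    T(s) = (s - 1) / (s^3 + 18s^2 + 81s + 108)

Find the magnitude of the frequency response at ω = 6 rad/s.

Substitute s = j6: numerator = -1 + j6, denominator = -540 + j270.
|T(j6)| = |-1 + j6| / |-540 + j270| = 6.0828 / 603.74 ≈ 0.01008.

|T(j6)| ≈ 0.01008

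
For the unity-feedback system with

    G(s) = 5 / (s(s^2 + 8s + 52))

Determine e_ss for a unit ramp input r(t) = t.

G(s) has one pole at the origin.
This is a Type 1 system. Kv = lim_{s→0} s·G(s) = 5/52.
e_ss = 1/Kv = 1/(5/52) = 52/5 ≈ 10.40.

e_ss = 10.40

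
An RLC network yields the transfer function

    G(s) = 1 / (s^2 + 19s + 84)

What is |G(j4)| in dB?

|G(j4)|_dB ≈ -40.2 dB

Substitute s = j4: numerator = 1, denominator = 68 + j76.
|G(j4)| = |1| / |68 + j76| = 1 / 101.98 ≈ 0.009806.
In decibels: 20·log₁₀(0.009806) ≈ -40.2 dB.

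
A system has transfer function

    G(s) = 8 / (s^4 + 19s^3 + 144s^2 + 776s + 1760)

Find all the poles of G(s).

s = -2 + 6j, -2 - 6j, -4, -11

The poles are the roots of the denominator s^4 + 19s^3 + 144s^2 + 776s + 1760 = 0.
Trying s = -4: the polynomial evaluates to 0, so (s + 4) is a factor.
Dividing out leaves s^3 + 15s^2 + 84s + 440 = 0.
This factors further as (s^2 + 4s + 40)(s + 11) = 0.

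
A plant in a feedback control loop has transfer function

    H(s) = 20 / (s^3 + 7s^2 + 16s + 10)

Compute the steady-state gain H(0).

Set s = 0: H(0) = (20) / (10) = 2.

H(0) = 2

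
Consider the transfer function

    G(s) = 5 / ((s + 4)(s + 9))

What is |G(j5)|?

Substitute s = j5: numerator = 5, denominator = 11 + j65.
|G(j5)| = |5| / |11 + j65| = 5 / 65.924 ≈ 0.07584.

|G(j5)| ≈ 0.07584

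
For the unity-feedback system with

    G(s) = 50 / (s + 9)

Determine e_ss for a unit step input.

e_ss = 0.1525

G(s) has no poles at the origin.
This is a Type 0 system. Kp = lim_{s→0} G(s) = 50/9.
e_ss = 1/(1 + Kp) = 1/(1 + 50/9) = 9/59 ≈ 0.1525.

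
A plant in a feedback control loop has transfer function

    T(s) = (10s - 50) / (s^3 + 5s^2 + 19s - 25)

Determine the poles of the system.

s = -3 + 4j, -3 - 4j, 1

The poles are the roots of the denominator s^3 + 5s^2 + 19s - 25 = 0.
Trying s = 1: the polynomial evaluates to 0, so (s - 1) is a factor.
Dividing out leaves s^2 + 6s + 25 = 0.
The quadratic formula then gives s = -3 ± 4j.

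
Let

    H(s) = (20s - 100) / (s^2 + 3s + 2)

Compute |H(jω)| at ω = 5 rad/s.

|H(j5)| ≈ 5.150

Substitute s = j5: numerator = -100 + j100, denominator = -23 + j15.
|H(j5)| = |-100 + j100| / |-23 + j15| = 141.42 / 27.459 ≈ 5.150.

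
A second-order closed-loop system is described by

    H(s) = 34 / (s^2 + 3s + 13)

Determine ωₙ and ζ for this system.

ωₙ ≈ 3.606 rad/s, ζ ≈ 0.4160

Compare the denominator to the standard form s^2 + 2ζωₙs + ωₙ².
ωₙ² = 13, so ωₙ = √13 ≈ 3.606 rad/s.
2ζωₙ = 3, so ζ = 3/(2·√13) ≈ 0.4160.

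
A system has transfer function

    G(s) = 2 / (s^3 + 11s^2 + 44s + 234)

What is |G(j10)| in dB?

|G(j10)|_dB ≈ -54.2 dB

Substitute s = j10: numerator = 2, denominator = -866 - j560.
|G(j10)| = |2| / |-866 - j560| = 2 / 1031.3 ≈ 0.001939.
In decibels: 20·log₁₀(0.001939) ≈ -54.2 dB.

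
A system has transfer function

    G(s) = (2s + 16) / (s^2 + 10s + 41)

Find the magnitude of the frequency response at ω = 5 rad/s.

|G(j5)| ≈ 0.3594

Substitute s = j5: numerator = 16 + j10, denominator = 16 + j50.
|G(j5)| = |16 + j10| / |16 + j50| = 18.868 / 52.498 ≈ 0.3594.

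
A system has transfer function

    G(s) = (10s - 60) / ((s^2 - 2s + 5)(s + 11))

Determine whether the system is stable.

The poles can be read from the denominator factors: s = 1 + 2j, 1 - 2j, -11.
Since the pole(s) at s = 1 ± 2j lie in the right half-plane, the system is unstable.

unstable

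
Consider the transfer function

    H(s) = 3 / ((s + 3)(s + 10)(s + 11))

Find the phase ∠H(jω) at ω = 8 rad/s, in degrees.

∠H(j8) ≈ -144.1°

At s = j8: numerator = 3, denominator = -1206 + j872.
∠H = ∠num − ∠den = 0° − (144.13°) = -144.1°.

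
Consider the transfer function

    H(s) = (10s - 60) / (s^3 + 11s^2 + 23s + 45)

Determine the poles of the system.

The poles are the roots of the denominator s^3 + 11s^2 + 23s + 45 = 0.
Trying s = -9: the polynomial evaluates to 0, so (s + 9) is a factor.
Dividing out leaves s^2 + 2s + 5 = 0.
The quadratic formula then gives s = -1 ± 2j.

s = -1 + 2j, -1 - 2j, -9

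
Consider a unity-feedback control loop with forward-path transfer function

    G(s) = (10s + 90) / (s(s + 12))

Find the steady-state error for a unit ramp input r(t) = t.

e_ss = 0.1333

G(s) has one pole at the origin.
This is a Type 1 system. Kv = lim_{s→0} s·G(s) = 90/12 = 15/2.
e_ss = 1/Kv = 1/(15/2) = 2/15 ≈ 0.1333.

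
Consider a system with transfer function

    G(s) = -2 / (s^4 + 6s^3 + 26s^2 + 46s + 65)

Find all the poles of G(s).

s = -2 ± 3j, -1 ± 2j

The poles are the roots of the denominator s^4 + 6s^3 + 26s^2 + 46s + 65 = 0.
No real roots exist; factor into two real quadratics: (s^2 + 4s + 13)(s^2 + 2s + 5) = 0.
Each quadratic gives a conjugate pair via the quadratic formula.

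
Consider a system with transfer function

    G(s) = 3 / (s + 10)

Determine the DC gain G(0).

Set s = 0: G(0) = (3) / (10) = 3/10.

G(0) = 3/10 ≈ 0.3000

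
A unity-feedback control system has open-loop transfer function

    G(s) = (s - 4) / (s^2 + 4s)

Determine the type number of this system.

Type 1

The denominator has 1 factor of s at the origin (free integrator), so this is a Type 1 system.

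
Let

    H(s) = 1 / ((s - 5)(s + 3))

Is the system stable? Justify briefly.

unstable

The poles can be read from the denominator factors: s = 5, -3.
Since the pole(s) at s = 5 lie in the right half-plane, the system is unstable.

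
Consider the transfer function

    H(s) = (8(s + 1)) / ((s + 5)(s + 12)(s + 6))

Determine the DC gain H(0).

At s = 0 each factor (s + a) contributes a and each (s^2 + bs + c) contributes c.
H(0) = 8·(1) / ((5) · (12) · (6)) = 8/360 = 1/45.

H(0) = 1/45 ≈ 0.02222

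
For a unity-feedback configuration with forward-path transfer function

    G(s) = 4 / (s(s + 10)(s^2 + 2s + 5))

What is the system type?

The denominator has 1 factor of s at the origin (free integrator), so this is a Type 1 system.

Type 1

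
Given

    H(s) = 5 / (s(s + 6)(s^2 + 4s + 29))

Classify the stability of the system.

The poles can be read from the denominator factors: s = 0, -6, -2 + 5j, -2 - 5j.
Since the simple pole(s) at s = 0 lie on the jω-axis with none in the right half-plane, the system is marginally stable.

marginally stable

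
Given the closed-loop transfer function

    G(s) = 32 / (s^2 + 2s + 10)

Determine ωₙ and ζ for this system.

Compare the denominator to the standard form s^2 + 2ζωₙs + ωₙ².
ωₙ² = 10, so ωₙ = √10 ≈ 3.162 rad/s.
2ζωₙ = 2, so ζ = 2/(2·√10) ≈ 0.3162.
With ζ = 0.3162 the response is underdamped.

ωₙ ≈ 3.162 rad/s, ζ ≈ 0.3162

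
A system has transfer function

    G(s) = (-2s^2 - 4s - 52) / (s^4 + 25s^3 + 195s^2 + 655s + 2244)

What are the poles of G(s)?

The poles are the roots of the denominator s^4 + 25s^3 + 195s^2 + 655s + 2244 = 0.
Trying s = -12: the polynomial evaluates to 0, so (s + 12) is a factor.
Dividing out leaves s^3 + 13s^2 + 39s + 187 = 0.
This factors further as (s^2 + 2s + 17)(s + 11) = 0.

s = -1 ± 4j, -12, -11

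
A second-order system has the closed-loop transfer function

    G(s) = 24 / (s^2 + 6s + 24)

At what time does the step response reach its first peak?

t_p ≈ 0.8112 s

Comparing s^2 + 6s + 24 to s^2 + 2ζωₙs + ωₙ²: ωₙ = √24 ≈ 4.899 rad/s and ζ = 6/(2·√24) ≈ 0.6124.
ζωₙ = 6/2 = 3, so ω_d = ωₙ√(1−ζ²) = √(ωₙ² − (ζωₙ)²) = √(24 − 3²) = √15 ≈ 3.873 rad/s.
t_p = π/ω_d = π/3.873 ≈ 0.8112 s.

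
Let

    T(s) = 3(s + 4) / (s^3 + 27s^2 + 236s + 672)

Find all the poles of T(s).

The poles are the roots of the denominator s^3 + 27s^2 + 236s + 672 = 0.
Trying s = -7: the polynomial evaluates to 0, so (s + 7) is a factor.
Dividing out leaves s^2 + 20s + 96 = 0.
Factoring the quadratic: (s + 8)(s + 12) = 0.

s = -7, -8, -12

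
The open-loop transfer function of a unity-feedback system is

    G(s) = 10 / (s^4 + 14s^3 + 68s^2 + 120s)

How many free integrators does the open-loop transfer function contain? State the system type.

Type 1

Factor s from the denominator: s^4 + 14s^3 + 68s^2 + 120s = s·(s^3 + 14s^2 + 68s + 120).
There is 1 pole at the origin, so the system is Type 1.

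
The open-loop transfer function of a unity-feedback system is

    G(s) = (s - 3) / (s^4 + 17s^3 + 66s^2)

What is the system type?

Type 2

Factor s from the denominator: s^4 + 17s^3 + 66s^2 = s^2·(s^2 + 17s + 66).
There are 2 poles at the origin, so the system is Type 2.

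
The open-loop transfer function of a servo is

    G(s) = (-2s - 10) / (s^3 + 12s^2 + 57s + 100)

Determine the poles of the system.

s = -4 ± 3j, -4

The poles are the roots of the denominator s^3 + 12s^2 + 57s + 100 = 0.
Trying s = -4: the polynomial evaluates to 0, so (s + 4) is a factor.
Dividing out leaves s^2 + 8s + 25 = 0.
The quadratic formula then gives s = -4 ± 3j.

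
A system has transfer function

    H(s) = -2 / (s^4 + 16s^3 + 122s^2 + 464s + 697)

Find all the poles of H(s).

s = -4 ± 5j, -4 ± j

The poles are the roots of the denominator s^4 + 16s^3 + 122s^2 + 464s + 697 = 0.
No real roots exist; factor into two real quadratics: (s^2 + 8s + 41)(s^2 + 8s + 17) = 0.
Each quadratic gives a conjugate pair via the quadratic formula.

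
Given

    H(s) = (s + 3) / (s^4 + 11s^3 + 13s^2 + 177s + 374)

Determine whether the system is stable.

The denominator s^4 + 11s^3 + 13s^2 + 177s + 374 factors as (s^2 - 2s + 17)(s + 2)(s + 11), giving poles at s = 1 + 4j, 1 - 4j, -2, -11.
Since the pole(s) at s = 1 ± 4j lie in the right half-plane, the system is unstable.

unstable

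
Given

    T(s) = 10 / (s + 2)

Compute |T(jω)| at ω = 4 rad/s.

Substitute s = j4: numerator = 10, denominator = 2 + j4.
|T(j4)| = |10| / |2 + j4| = 10 / 4.4721 ≈ 2.236.

|T(j4)| ≈ 2.236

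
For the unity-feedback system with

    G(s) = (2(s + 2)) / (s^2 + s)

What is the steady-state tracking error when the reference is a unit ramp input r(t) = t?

e_ss = 0.2500

G(s) has one pole at the origin.
This is a Type 1 system. Kv = lim_{s→0} s·G(s) = 4/1.
e_ss = 1/Kv = 1/(4) = 1/4 ≈ 0.2500.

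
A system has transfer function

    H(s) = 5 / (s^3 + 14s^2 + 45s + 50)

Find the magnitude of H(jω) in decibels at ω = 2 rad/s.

Substitute s = j2: numerator = 5, denominator = -6 + j82.
|H(j2)| = |5| / |-6 + j82| = 5 / 82.219 ≈ 0.06081.
In decibels: 20·log₁₀(0.06081) ≈ -24.3 dB.

|H(j2)|_dB ≈ -24.3 dB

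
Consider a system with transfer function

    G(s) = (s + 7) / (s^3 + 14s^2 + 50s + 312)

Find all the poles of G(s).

The poles are the roots of the denominator s^3 + 14s^2 + 50s + 312 = 0.
Trying s = -12: the polynomial evaluates to 0, so (s + 12) is a factor.
Dividing out leaves s^2 + 2s + 26 = 0.
The quadratic formula then gives s = -1 ± 5j.

s = -1 + 5j, -1 - 5j, -12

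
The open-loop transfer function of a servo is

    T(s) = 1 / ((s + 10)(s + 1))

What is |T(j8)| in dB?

|T(j8)|_dB ≈ -40.3 dB

Substitute s = j8: numerator = 1, denominator = -54 + j88.
|T(j8)| = |1| / |-54 + j88| = 1 / 103.25 ≈ 0.009685.
In decibels: 20·log₁₀(0.009685) ≈ -40.3 dB.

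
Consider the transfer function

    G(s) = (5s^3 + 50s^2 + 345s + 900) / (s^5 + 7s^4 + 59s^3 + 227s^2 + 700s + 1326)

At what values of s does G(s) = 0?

s = -3 ± 6j, -4

Set the numerator to zero: 5s^3 + 50s^2 + 345s + 900 = 0, i.e. 5·(s^3 + 10s^2 + 69s + 180) = 0.
Factoring: (s^2 + 6s + 45)(s + 4) = 0.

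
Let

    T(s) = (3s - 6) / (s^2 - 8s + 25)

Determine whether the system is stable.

The denominator s^2 - 8s + 25 factors as (s^2 - 8s + 25), giving poles at s = 4 + 3j, 4 - 3j.
Since the pole(s) at s = 4 + 3j, 4 - 3j lie in the right half-plane, the system is unstable.

unstable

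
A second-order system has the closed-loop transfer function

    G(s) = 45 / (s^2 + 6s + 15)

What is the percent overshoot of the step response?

Comparing s^2 + 6s + 15 to s^2 + 2ζωₙs + ωₙ²: ωₙ = √15 ≈ 3.873 rad/s and ζ = 6/(2·√15) ≈ 0.7746.
%OS = 100·exp(−πζ/√(1−ζ²)) = 100·exp(−π·0.7746/√(1−0.7746²)) ≈ 2.13%.

%OS ≈ 2.13%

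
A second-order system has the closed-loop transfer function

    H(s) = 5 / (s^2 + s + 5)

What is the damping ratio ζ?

ζ ≈ 0.2236

Compare the denominator to the standard form s^2 + 2ζωₙs + ωₙ².
ωₙ² = 5, so ωₙ = √5 ≈ 2.236 rad/s.
2ζωₙ = 1, so ζ = 1/(2·√5) ≈ 0.2236.
With ζ = 0.2236 the response is underdamped.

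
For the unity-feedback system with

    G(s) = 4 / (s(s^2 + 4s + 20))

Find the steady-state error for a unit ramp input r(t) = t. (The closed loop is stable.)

e_ss = 5

G(s) has one pole at the origin.
This is a Type 1 system. Kv = lim_{s→0} s·G(s) = 4/20 = 1/5.
e_ss = 1/Kv = 1/(1/5) = 5.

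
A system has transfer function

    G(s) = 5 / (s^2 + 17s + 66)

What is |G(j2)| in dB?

Substitute s = j2: numerator = 5, denominator = 62 + j34.
|G(j2)| = |5| / |62 + j34| = 5 / 70.711 ≈ 0.07071.
In decibels: 20·log₁₀(0.07071) ≈ -23.0 dB.

|G(j2)|_dB ≈ -23.0 dB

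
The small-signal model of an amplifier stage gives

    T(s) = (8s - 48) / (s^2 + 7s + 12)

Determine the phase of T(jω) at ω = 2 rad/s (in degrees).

At s = j2: numerator = -48 + j16, denominator = 8 + j14.
∠T = ∠num − ∠den = 161.57° − (60.255°) = 101.3°.

∠T(j2) ≈ 101.3°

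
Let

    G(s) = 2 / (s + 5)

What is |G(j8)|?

|G(j8)| ≈ 0.2120

Substitute s = j8: numerator = 2, denominator = 5 + j8.
|G(j8)| = |2| / |5 + j8| = 2 / 9.4340 ≈ 0.2120.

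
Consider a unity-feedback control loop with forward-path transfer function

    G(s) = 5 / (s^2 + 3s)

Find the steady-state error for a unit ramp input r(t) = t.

G(s) has one pole at the origin.
This is a Type 1 system. Kv = lim_{s→0} s·G(s) = 5/3.
e_ss = 1/Kv = 1/(5/3) = 3/5 ≈ 0.6000.

e_ss = 0.6000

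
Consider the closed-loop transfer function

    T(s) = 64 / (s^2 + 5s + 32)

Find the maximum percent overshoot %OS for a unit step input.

Comparing s^2 + 5s + 32 to s^2 + 2ζωₙs + ωₙ²: ωₙ = √32 ≈ 5.657 rad/s and ζ = 5/(2·√32) ≈ 0.4419.
%OS = 100·exp(−πζ/√(1−ζ²)) = 100·exp(−π·0.4419/√(1−0.4419²)) ≈ 21.3%.

%OS ≈ 21.3%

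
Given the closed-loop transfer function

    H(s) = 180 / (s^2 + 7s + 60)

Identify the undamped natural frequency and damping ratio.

Compare the denominator to the standard form s^2 + 2ζωₙs + ωₙ².
ωₙ² = 60, so ωₙ = √60 ≈ 7.746 rad/s.
2ζωₙ = 7, so ζ = 7/(2·√60) ≈ 0.4518.

ωₙ ≈ 7.746 rad/s, ζ ≈ 0.4518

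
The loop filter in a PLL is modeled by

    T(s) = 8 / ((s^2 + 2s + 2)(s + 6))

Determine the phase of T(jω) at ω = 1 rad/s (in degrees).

At s = j1: numerator = 8, denominator = 4 + j13.
∠T = ∠num − ∠den = 0° − (72.897°) = -72.90°.

∠T(j1) ≈ -72.90°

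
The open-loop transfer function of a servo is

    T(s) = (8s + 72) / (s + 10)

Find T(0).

Set s = 0: T(0) = (72) / (10) = 36/5.

T(0) = 36/5 ≈ 7.200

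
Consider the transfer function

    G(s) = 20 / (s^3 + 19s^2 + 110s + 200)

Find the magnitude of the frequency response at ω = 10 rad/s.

|G(j10)| ≈ 0.01174

Substitute s = j10: numerator = 20, denominator = -1700 + j100.
|G(j10)| = |20| / |-1700 + j100| = 20 / 1702.9 ≈ 0.01174.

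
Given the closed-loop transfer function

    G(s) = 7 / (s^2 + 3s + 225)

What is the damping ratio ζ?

ζ = 0.1

Compare the denominator to the standard form s^2 + 2ζωₙs + ωₙ².
ωₙ² = 225, so ωₙ = 15 rad/s.
2ζωₙ = 3, so ζ = 3/(2·15) = 0.1.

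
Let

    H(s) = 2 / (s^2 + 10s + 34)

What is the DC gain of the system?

Set s = 0: H(0) = (2) / (34) = 1/17.

H(0) = 1/17 ≈ 0.05882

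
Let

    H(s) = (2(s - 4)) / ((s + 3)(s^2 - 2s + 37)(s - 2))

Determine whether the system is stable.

unstable

The poles can be read from the denominator factors: s = -3, 1 + 6j, 1 - 6j, 2.
Since the pole(s) at s = 1 + 6j, 1 - 6j, 2 lie in the right half-plane, the system is unstable.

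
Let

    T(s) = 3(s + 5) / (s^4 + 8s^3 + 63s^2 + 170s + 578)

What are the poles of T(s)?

The poles are the roots of the denominator s^4 + 8s^3 + 63s^2 + 170s + 578 = 0.
No real roots exist; factor into two real quadratics: (s^2 + 2s + 17)(s^2 + 6s + 34) = 0.
Each quadratic gives a conjugate pair via the quadratic formula.

s = -1 + 4j, -1 - 4j, -3 + 5j, -3 - 5j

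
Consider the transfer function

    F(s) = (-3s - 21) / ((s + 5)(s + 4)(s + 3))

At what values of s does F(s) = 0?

s = -7

Set the numerator to zero: -3s - 21 = 0, i.e. -3·(s + 7) = 0.
So s = -7.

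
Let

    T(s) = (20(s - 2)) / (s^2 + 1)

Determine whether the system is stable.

marginally stable

The poles can be read from the denominator factors: s = j, -j.
Since the simple pole(s) at s = j, -j lie on the jω-axis with none in the right half-plane, the system is marginally stable.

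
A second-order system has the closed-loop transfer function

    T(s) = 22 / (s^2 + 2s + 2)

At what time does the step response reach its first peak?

t_p ≈ 3.142 s

Comparing s^2 + 2s + 2 to s^2 + 2ζωₙs + ωₙ²: ωₙ = √2 ≈ 1.414 rad/s and ζ = 2/(2·√2) ≈ 0.7071.
ζωₙ = 2/2 = 1, so ω_d = ωₙ√(1−ζ²) = √(ωₙ² − (ζωₙ)²) = √(2 − 1²) = √1 = 1 rad/s.
t_p = π/ω_d = π/1 ≈ 3.142 s.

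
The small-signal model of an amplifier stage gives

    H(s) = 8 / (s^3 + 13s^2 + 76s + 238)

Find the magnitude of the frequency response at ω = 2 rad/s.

Substitute s = j2: numerator = 8, denominator = 186 + j144.
|H(j2)| = |8| / |186 + j144| = 8 / 235.23 ≈ 0.03401.

|H(j2)| ≈ 0.03401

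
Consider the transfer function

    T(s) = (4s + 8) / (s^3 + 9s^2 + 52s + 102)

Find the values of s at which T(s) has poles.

s = -3 + 5j, -3 - 5j, -3

The poles are the roots of the denominator s^3 + 9s^2 + 52s + 102 = 0.
Trying s = -3: the polynomial evaluates to 0, so (s + 3) is a factor.
Dividing out leaves s^2 + 6s + 34 = 0.
The quadratic formula then gives s = -3 ± 5j.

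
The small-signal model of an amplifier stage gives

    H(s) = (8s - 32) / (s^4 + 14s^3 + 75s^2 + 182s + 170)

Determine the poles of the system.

s = -4 + j, -4 - j, -3 + j, -3 - j

The poles are the roots of the denominator s^4 + 14s^3 + 75s^2 + 182s + 170 = 0.
No real roots exist; factor into two real quadratics: (s^2 + 8s + 17)(s^2 + 6s + 10) = 0.
Each quadratic gives a conjugate pair via the quadratic formula.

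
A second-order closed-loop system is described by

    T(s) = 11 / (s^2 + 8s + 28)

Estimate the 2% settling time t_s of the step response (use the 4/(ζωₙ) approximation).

Comparing s^2 + 8s + 28 to s^2 + 2ζωₙs + ωₙ²: ωₙ = √28 ≈ 5.292 rad/s and ζ = 8/(2·√28) ≈ 0.7559.
ζωₙ = 8/2 = 4, so t_s ≈ 4/(ζωₙ) = 4/4 = 1 s.

t_s ≈ 1 s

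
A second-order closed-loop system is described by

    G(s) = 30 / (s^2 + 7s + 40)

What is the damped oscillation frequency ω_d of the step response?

Comparing s^2 + 7s + 40 to s^2 + 2ζωₙs + ωₙ²: ωₙ = √40 ≈ 6.325 rad/s and ζ = 7/(2·√40) ≈ 0.5534.
ζωₙ = 7/2 = 3.5, so ω_d = ωₙ√(1−ζ²) = √(ωₙ² − (ζωₙ)²) = √(40 − 3.5²) = √27.75 ≈ 5.268 rad/s.

ω_d ≈ 5.268 rad/s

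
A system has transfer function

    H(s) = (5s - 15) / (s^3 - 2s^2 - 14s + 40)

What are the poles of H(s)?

The poles are the roots of the denominator s^3 - 2s^2 - 14s + 40 = 0.
Trying s = -4: the polynomial evaluates to 0, so (s + 4) is a factor.
Dividing out leaves s^2 - 6s + 10 = 0.
The quadratic formula then gives s = 3 ± 1j.

s = 3 + j, 3 - j, -4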